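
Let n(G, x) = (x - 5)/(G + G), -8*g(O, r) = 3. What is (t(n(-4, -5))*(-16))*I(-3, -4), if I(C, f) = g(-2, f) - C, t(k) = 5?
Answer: -210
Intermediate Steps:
g(O, r) = -3/8 (g(O, r) = -⅛*3 = -3/8)
n(G, x) = (-5 + x)/(2*G) (n(G, x) = (-5 + x)/((2*G)) = (-5 + x)*(1/(2*G)) = (-5 + x)/(2*G))
I(C, f) = -3/8 - C
(t(n(-4, -5))*(-16))*I(-3, -4) = (5*(-16))*(-3/8 - 1*(-3)) = -80*(-3/8 + 3) = -80*21/8 = -210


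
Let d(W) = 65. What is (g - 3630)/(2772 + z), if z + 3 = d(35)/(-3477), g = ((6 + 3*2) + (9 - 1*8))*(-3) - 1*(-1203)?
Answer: -4287141/4813874 ≈ -0.89058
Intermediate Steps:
g = 1164 (g = ((6 + 6) + (9 - 8))*(-3) + 1203 = (12 + 1)*(-3) + 1203 = 13*(-3) + 1203 = -39 + 1203 = 1164)
z = -10496/3477 (z = -3 + 65/(-3477) = -3 + 65*(-1/3477) = -3 - 65/3477 = -10496/3477 ≈ -3.0187)
(g - 3630)/(2772 + z) = (1164 - 3630)/(2772 - 10496/3477) = -2466/9627748/3477 = -2466*3477/9627748 = -4287141/4813874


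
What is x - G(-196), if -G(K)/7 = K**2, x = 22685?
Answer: 291597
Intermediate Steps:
G(K) = -7*K**2
x - G(-196) = 22685 - (-7)*(-196)**2 = 22685 - (-7)*38416 = 22685 - 1*(-268912) = 22685 + 268912 = 291597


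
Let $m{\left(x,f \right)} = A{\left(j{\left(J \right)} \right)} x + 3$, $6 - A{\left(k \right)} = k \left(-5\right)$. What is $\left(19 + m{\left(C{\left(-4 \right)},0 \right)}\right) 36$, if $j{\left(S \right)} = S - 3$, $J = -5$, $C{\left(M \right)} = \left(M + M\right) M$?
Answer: $-38376$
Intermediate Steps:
$C{\left(M \right)} = 2 M^{2}$ ($C{\left(M \right)} = 2 M M = 2 M^{2}$)
$j{\left(S \right)} = -3 + S$ ($j{\left(S \right)} = S - 3 = -3 + S$)
$A{\left(k \right)} = 6 + 5 k$ ($A{\left(k \right)} = 6 - k \left(-5\right) = 6 - - 5 k = 6 + 5 k$)
$m{\left(x,f \right)} = 3 - 34 x$ ($m{\left(x,f \right)} = \left(6 + 5 \left(-3 - 5\right)\right) x + 3 = \left(6 + 5 \left(-8\right)\right) x + 3 = \left(6 - 40\right) x + 3 = - 34 x + 3 = 3 - 34 x$)
$\left(19 + m{\left(C{\left(-4 \right)},0 \right)}\right) 36 = \left(19 + \left(3 - 34 \cdot 2 \left(-4\right)^{2}\right)\right) 36 = \left(19 + \left(3 - 34 \cdot 2 \cdot 16\right)\right) 36 = \left(19 + \left(3 - 1088\right)\right) 36 = \left(19 - 1085\right) 36 = \left(-1066\right) 36 = -38376$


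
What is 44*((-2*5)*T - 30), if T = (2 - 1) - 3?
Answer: -440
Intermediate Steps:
T = -2 (T = 1 - 3 = -2)
44*((-2*5)*T - 30) = 44*(-2*5*(-2) - 30) = 44*(-10*(-2) - 30) = 44*(20 - 30) = 44*(-10) = -440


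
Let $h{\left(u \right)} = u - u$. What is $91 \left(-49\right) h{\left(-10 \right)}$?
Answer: $0$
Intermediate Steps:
$h{\left(u \right)} = 0$
$91 \left(-49\right) h{\left(-10 \right)} = 91 \left(-49\right) 0 = \left(-4459\right) 0 = 0$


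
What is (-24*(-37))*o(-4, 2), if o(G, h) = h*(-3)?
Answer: -5328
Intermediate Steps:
o(G, h) = -3*h
(-24*(-37))*o(-4, 2) = (-24*(-37))*(-3*2) = 888*(-6) = -5328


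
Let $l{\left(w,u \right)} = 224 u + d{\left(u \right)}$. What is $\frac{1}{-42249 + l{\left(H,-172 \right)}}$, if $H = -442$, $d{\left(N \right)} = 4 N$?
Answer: $- \frac{1}{81465} \approx -1.2275 \cdot 10^{-5}$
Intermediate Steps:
$l{\left(w,u \right)} = 228 u$ ($l{\left(w,u \right)} = 224 u + 4 u = 228 u$)
$\frac{1}{-42249 + l{\left(H,-172 \right)}} = \frac{1}{-42249 + 228 \left(-172\right)} = \frac{1}{-42249 - 39216} = \frac{1}{-81465} = - \frac{1}{81465}$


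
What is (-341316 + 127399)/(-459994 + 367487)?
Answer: 213917/92507 ≈ 2.3124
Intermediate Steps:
(-341316 + 127399)/(-459994 + 367487) = -213917/(-92507) = -213917*(-1/92507) = 213917/92507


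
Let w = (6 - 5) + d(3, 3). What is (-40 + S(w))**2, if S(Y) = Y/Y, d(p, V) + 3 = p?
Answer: 1521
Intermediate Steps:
d(p, V) = -3 + p
w = 1 (w = (6 - 5) + (-3 + 3) = 1 + 0 = 1)
S(Y) = 1
(-40 + S(w))**2 = (-40 + 1)**2 = (-39)**2 = 1521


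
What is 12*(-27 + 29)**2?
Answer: 48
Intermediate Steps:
12*(-27 + 29)**2 = 12*2**2 = 12*4 = 48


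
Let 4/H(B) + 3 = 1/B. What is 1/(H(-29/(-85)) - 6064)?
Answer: -1/6122 ≈ -0.00016335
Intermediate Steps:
H(B) = 4/(-3 + 1/B)
1/(H(-29/(-85)) - 6064) = 1/(-4*(-29/(-85))/(-1 + 3*(-29/(-85))) - 6064) = 1/(-4*(-29*(-1/85))/(-1 + 3*(-29*(-1/85))) - 6064) = 1/(-4*29/85/(-1 + 3*(29/85)) - 6064) = 1/(-4*29/85/(-1 + 87/85) - 6064) = 1/(-4*29/85/2/85 - 6064) = 1/(-4*29/85*85/2 - 6064) = 1/(-58 - 6064) = 1/(-6122) = -1/6122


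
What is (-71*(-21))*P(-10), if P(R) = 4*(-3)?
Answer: -17892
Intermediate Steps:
P(R) = -12
(-71*(-21))*P(-10) = -71*(-21)*(-12) = 1491*(-12) = -17892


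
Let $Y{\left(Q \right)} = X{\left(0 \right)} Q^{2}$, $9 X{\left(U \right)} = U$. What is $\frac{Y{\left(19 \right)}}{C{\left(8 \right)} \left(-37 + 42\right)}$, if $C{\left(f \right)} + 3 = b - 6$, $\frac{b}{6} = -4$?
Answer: $0$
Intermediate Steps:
$b = -24$ ($b = 6 \left(-4\right) = -24$)
$X{\left(U \right)} = \frac{U}{9}$
$C{\left(f \right)} = -33$ ($C{\left(f \right)} = -3 - 30 = -33$)
$Y{\left(Q \right)} = 0$ ($Y{\left(Q \right)} = \frac{1}{9} \cdot 0 Q^{2} = 0 Q^{2} = 0$)
$\frac{Y{\left(19 \right)}}{C{\left(8 \right)} \left(-37 + 42\right)} = \frac{0}{\left(-33\right) \left(-37 + 42\right)} = \frac{0}{\left(-33\right) 5} = \frac{0}{-165} = 0 \left(- \frac{1}{165}\right) = 0$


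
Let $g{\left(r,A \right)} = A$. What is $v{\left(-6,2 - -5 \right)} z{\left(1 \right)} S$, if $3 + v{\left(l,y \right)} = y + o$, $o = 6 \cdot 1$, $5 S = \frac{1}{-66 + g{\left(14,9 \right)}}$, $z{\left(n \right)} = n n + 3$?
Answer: $- \frac{8}{57} \approx -0.14035$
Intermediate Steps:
$z{\left(n \right)} = 3 + n^{2}$ ($z{\left(n \right)} = n^{2} + 3 = 3 + n^{2}$)
$S = - \frac{1}{285}$ ($S = \frac{1}{5 \left(-66 + 9\right)} = \frac{1}{5 \left(-57\right)} = \frac{1}{5} \left(- \frac{1}{57}\right) = - \frac{1}{285} \approx -0.0035088$)
$o = 6$
$v{\left(l,y \right)} = 3 + y$ ($v{\left(l,y \right)} = -3 + \left(y + 6\right) = -3 + \left(6 + y\right) = 3 + y$)
$v{\left(-6,2 - -5 \right)} z{\left(1 \right)} S = \left(3 + \left(2 - -5\right)\right) \left(3 + 1^{2}\right) \left(- \frac{1}{285}\right) = \left(3 + \left(2 + 5\right)\right) \left(3 + 1\right) \left(- \frac{1}{285}\right) = \left(3 + 7\right) 4 \left(- \frac{1}{285}\right) = 10 \cdot 4 \left(- \frac{1}{285}\right) = 40 \left(- \frac{1}{285}\right) = - \frac{8}{57}$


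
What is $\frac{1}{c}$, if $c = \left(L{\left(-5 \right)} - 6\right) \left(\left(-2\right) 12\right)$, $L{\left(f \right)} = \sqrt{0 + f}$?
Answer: $\frac{1}{164} + \frac{i \sqrt{5}}{984} \approx 0.0060976 + 0.0022724 i$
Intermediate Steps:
$L{\left(f \right)} = \sqrt{f}$
$c = 144 - 24 i \sqrt{5}$ ($c = \left(\sqrt{-5} - 6\right) \left(\left(-2\right) 12\right) = \left(i \sqrt{5} - 6\right) \left(-24\right) = \left(-6 + i \sqrt{5}\right) \left(-24\right) = 144 - 24 i \sqrt{5} \approx 144.0 - 53.666 i$)
$\frac{1}{c} = \frac{1}{144 - 24 i \sqrt{5}}$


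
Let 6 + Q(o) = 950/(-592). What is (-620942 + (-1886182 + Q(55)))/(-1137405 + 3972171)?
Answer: -742110955/839090736 ≈ -0.88442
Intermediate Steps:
Q(o) = -2251/296 (Q(o) = -6 + 950/(-592) = -6 + 950*(-1/592) = -6 - 475/296 = -2251/296)
(-620942 + (-1886182 + Q(55)))/(-1137405 + 3972171) = (-620942 + (-1886182 - 2251/296))/(-1137405 + 3972171) = (-620942 - 558312123/296)/2834766 = -742110955/296*1/2834766 = -742110955/839090736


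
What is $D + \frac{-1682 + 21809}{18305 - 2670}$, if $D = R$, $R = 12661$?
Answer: $\frac{197974862}{15635} \approx 12662.0$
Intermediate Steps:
$D = 12661$
$D + \frac{-1682 + 21809}{18305 - 2670} = 12661 + \frac{-1682 + 21809}{18305 - 2670} = 12661 + \frac{20127}{15635} = \frac{197974862}{15635}$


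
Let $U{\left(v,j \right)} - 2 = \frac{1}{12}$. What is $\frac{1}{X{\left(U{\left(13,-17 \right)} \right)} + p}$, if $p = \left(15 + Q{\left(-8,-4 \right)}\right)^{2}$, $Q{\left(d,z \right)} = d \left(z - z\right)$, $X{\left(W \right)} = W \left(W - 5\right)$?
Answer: $\frac{144}{31525} \approx 0.0045678$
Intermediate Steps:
$U{\left(v,j \right)} = \frac{25}{12}$ ($U{\left(v,j \right)} = 2 + \frac{1}{12} = \frac{25}{12}$)
$X{\left(W \right)} = W \left(-5 + W\right)$
$Q{\left(d,z \right)} = 0$ ($Q{\left(d,z \right)} = d 0 = 0$)
$p = 225$ ($p = \left(15 + 0\right)^{2} = 15^{2} = 225$)
$\frac{1}{X{\left(U{\left(13,-17 \right)} \right)} + p} = \frac{1}{\frac{25 \left(-5 + \frac{25}{12}\right)}{12} + 225} = \frac{1}{\frac{25}{12} \left(- \frac{35}{12}\right) + 225} = \frac{1}{- \frac{875}{144} + 225} = \frac{1}{\frac{31525}{144}} = \frac{144}{31525}$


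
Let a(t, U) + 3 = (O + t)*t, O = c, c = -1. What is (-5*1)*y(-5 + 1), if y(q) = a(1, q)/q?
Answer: -15/4 ≈ -3.7500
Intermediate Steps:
O = -1
a(t, U) = -3 + t*(-1 + t) (a(t, U) = -3 + (-1 + t)*t = -3 + t*(-1 + t))
y(q) = -3/q (y(q) = (-3 + 1² - 1*1)/q = (-3 + 1 - 1)/q = -3/q)
(-5*1)*y(-5 + 1) = (-5*1)*(-3/(-5 + 1)) = -(-15)/(-4) = -(-15)*(-1)/4 = -5*¾ = -15/4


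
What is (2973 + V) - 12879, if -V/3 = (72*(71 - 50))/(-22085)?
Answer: -31252782/3155 ≈ -9905.8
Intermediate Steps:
V = 648/3155 (V = -3*72*(71 - 50)/(-22085) = -3*72*21*(-1)/22085 = -4536*(-1)/22085 = -3*(-216/3155) = 648/3155 ≈ 0.20539)
(2973 + V) - 12879 = (2973 + 648/3155) - 12879 = 9380463/3155 - 12879 = -31252782/3155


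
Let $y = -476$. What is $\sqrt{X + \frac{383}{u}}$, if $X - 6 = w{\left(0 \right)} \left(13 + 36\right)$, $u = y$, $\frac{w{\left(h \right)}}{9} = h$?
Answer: $\frac{\sqrt{294287}}{238} \approx 2.2793$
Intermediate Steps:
$w{\left(h \right)} = 9 h$
$u = -476$
$X = 6$ ($X = 6 + 9 \cdot 0 \left(13 + 36\right) = 6 + 0 \cdot 49 = 6 + 0 = 6$)
$\sqrt{X + \frac{383}{u}} = \sqrt{6 + \frac{383}{-476}} = \sqrt{6 + 383 \left(- \frac{1}{476}\right)} = \sqrt{6 - \frac{383}{476}} = \sqrt{\frac{2473}{476}} = \frac{\sqrt{294287}}{238}$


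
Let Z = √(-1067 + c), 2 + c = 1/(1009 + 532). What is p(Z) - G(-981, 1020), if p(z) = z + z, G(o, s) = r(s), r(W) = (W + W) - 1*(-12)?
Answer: -2052 + 8*I*√158658278/1541 ≈ -2052.0 + 65.391*I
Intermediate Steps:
r(W) = 12 + 2*W (r(W) = 2*W + 12 = 12 + 2*W)
c = -3081/1541 (c = -2 + 1/(1009 + 532) = -2 + 1/1541 = -3081/1541 ≈ -1.9994)
G(o, s) = 12 + 2*s
Z = 4*I*√158658278/1541 (Z = √(-1067 - 3081/1541) = √(-1647328/1541) = 4*I*√158658278/1541 ≈ 32.696*I)
p(z) = 2*z
p(Z) - G(-981, 1020) = 2*(4*I*√158658278/1541) - (12 + 2*1020) = 8*I*√158658278/1541 - (12 + 2040) = 8*I*√158658278/1541 - 1*2052 = 8*I*√158658278/1541 - 2052 = -2052 + 8*I*√158658278/1541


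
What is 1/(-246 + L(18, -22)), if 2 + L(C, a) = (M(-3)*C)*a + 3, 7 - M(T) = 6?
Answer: -1/641 ≈ -0.0015601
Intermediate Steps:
M(T) = 1 (M(T) = 7 - 1*6 = 7 - 6 = 1)
L(C, a) = 1 + C*a (L(C, a) = -2 + ((1*C)*a + 3) = -2 + (C*a + 3) = -2 + (3 + C*a) = 1 + C*a)
1/(-246 + L(18, -22)) = 1/(-246 + (1 + 18*(-22))) = 1/(-246 + (1 - 396)) = 1/(-246 - 395) = 1/(-641) = -1/641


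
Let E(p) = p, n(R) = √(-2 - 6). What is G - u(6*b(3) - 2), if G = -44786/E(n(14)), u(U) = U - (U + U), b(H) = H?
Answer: 16 + 22393*I*√2/2 ≈ 16.0 + 15834.0*I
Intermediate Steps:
n(R) = 2*I*√2 (n(R) = √(-8) = 2*I*√2)
u(U) = -U (u(U) = U - 2*U = -U)
G = 22393*I*√2/2 (G = -44786*(-I*√2/4) = -(-22393)*I*√2/2 = 22393*I*√2/2 ≈ 15834.0*I)
G - u(6*b(3) - 2) = 22393*I*√2/2 - (-1)*(6*3 - 2) = 22393*I*√2/2 - (-1)*(18 - 2) = 22393*I*√2/2 - (-1)*16 = 22393*I*√2/2 - 1*(-16) = 22393*I*√2/2 + 16 = 16 + 22393*I*√2/2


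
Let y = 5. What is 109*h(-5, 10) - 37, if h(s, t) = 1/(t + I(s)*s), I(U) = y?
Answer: -664/15 ≈ -44.267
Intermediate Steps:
I(U) = 5
h(s, t) = 1/(t + 5*s)
109*h(-5, 10) - 37 = 109/(10 + 5*(-5)) - 37 = 109/(10 - 25) - 37 = 109/(-15) - 37 = 109*(-1/15) - 37 = -109/15 - 37 = -664/15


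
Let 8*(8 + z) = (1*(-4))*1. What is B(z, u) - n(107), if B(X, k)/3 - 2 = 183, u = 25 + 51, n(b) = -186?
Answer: 741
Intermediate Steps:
z = -17/2 (z = -8 + ((1*(-4))*1)/8 = -8 + (-4*1)/8 = -8 + (1/8)*(-4) = -8 - 1/2 = -17/2 ≈ -8.5000)
u = 76
B(X, k) = 555 (B(X, k) = 6 + 3*183 = 6 + 549 = 555)
B(z, u) - n(107) = 555 - 1*(-186) = 555 + 186 = 741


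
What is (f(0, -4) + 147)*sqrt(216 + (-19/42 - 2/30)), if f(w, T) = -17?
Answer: 13*sqrt(9502710)/21 ≈ 1908.3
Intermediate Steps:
(f(0, -4) + 147)*sqrt(216 + (-19/42 - 2/30)) = (-17 + 147)*sqrt(216 + (-19/42 - 2/30)) = 130*sqrt(216 + (-19*1/42 - 2*1/30)) = 130*sqrt(216 + (-19/42 - 1/15)) = 130*sqrt(216 - 109/210) = 130*sqrt(45251/210) = 130*(sqrt(9502710)/210) = 13*sqrt(9502710)/21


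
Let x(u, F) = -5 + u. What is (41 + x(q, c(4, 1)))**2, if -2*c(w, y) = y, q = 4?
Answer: 1600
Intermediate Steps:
c(w, y) = -y/2
(41 + x(q, c(4, 1)))**2 = (41 + (-5 + 4))**2 = (41 - 1)**2 = 40**2 = 1600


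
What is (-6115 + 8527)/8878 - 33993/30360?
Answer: -1656243/1953160 ≈ -0.84798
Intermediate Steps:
(-6115 + 8527)/8878 - 33993/30360 = 2412*(1/8878) - 33993*1/30360 = 1206/4439 - 11331/10120 = -1656243/1953160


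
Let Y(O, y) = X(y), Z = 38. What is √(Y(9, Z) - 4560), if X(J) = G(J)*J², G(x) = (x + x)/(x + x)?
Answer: 2*I*√779 ≈ 55.821*I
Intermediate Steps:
G(x) = 1 (G(x) = (2*x)/((2*x)) = (2*x)*(1/(2*x)) = 1)
X(J) = J² (X(J) = 1*J² = J²)
Y(O, y) = y²
√(Y(9, Z) - 4560) = √(38² - 4560) = √(1444 - 4560) = √(-3116) = 2*I*√779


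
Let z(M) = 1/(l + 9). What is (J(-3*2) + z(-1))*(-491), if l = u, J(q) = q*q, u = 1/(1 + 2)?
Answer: -496401/28 ≈ -17729.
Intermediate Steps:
u = ⅓ (u = 1/3 = ⅓ ≈ 0.33333)
J(q) = q²
l = ⅓ ≈ 0.33333
z(M) = 3/28 (z(M) = 1/(⅓ + 9) = 1/(28/3) = 3/28)
(J(-3*2) + z(-1))*(-491) = ((-3*2)² + 3/28)*(-491) = ((-6)² + 3/28)*(-491) = (36 + 3/28)*(-491) = (1011/28)*(-491) = -496401/28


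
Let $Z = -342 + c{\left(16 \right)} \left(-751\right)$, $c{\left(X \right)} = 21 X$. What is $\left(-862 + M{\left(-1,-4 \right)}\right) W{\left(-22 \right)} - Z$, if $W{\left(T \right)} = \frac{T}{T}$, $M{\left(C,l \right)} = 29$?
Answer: $251845$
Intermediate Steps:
$W{\left(T \right)} = 1$
$Z = -252678$ ($Z = -342 + 21 \cdot 16 \left(-751\right) = -342 + 336 \left(-751\right) = -342 - 252336 = -252678$)
$\left(-862 + M{\left(-1,-4 \right)}\right) W{\left(-22 \right)} - Z = \left(-862 + 29\right) 1 - -252678 = \left(-833\right) 1 + 252678 = -833 + 252678 = 251845$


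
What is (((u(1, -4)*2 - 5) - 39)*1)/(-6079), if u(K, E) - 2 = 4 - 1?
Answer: 34/6079 ≈ 0.0055930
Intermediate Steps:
u(K, E) = 5 (u(K, E) = 2 + (4 - 1) = 2 + 3 = 5)
(((u(1, -4)*2 - 5) - 39)*1)/(-6079) = (((5*2 - 5) - 39)*1)/(-6079) = (((10 - 5) - 39)*1)*(-1/6079) = ((5 - 39)*1)*(-1/6079) = -34*1*(-1/6079) = -34*(-1/6079) = 34/6079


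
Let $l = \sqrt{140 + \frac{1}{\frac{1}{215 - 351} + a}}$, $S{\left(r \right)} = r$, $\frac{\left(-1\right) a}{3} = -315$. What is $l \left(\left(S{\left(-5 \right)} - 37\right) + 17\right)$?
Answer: $- \frac{50 \sqrt{578104037281}}{128519} \approx -295.81$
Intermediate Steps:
$a = 945$ ($a = \left(-3\right) \left(-315\right) = 945$)
$l = \frac{2 \sqrt{578104037281}}{128519}$ ($l = \sqrt{140 + \frac{1}{\frac{1}{215 - 351} + 945}} = \sqrt{140 + \frac{1}{\frac{1}{-136} + 945}} = \sqrt{140 + \frac{1}{- \frac{1}{136} + 945}} = \sqrt{140 + \frac{1}{\frac{128519}{136}}} = \sqrt{140 + \frac{136}{128519}} = \sqrt{\frac{17992796}{128519}} = \frac{2 \sqrt{578104037281}}{128519} \approx 11.832$)
$l \left(\left(S{\left(-5 \right)} - 37\right) + 17\right) = \frac{2 \sqrt{578104037281}}{128519} \left(\left(-5 - 37\right) + 17\right) = \frac{2 \sqrt{578104037281}}{128519} \left(-42 + 17\right) = \frac{2 \sqrt{578104037281}}{128519} \left(-25\right) = - \frac{50 \sqrt{578104037281}}{128519}$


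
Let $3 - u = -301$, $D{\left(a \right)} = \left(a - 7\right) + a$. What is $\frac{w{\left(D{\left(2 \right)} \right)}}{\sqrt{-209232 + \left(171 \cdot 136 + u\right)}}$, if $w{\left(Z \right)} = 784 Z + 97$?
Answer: $\frac{2255 i \sqrt{46418}}{92836} \approx 5.2333 i$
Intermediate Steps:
$D{\left(a \right)} = -7 + 2 a$ ($D{\left(a \right)} = \left(-7 + a\right) + a = -7 + 2 a$)
$w{\left(Z \right)} = 97 + 784 Z$
$u = 304$ ($u = 3 - -301 = 3 + 301 = 304$)
$\frac{w{\left(D{\left(2 \right)} \right)}}{\sqrt{-209232 + \left(171 \cdot 136 + u\right)}} = \frac{97 + 784 \left(-7 + 2 \cdot 2\right)}{\sqrt{-209232 + \left(171 \cdot 136 + 304\right)}} = \frac{97 + 784 \left(-7 + 4\right)}{\sqrt{-209232 + \left(23256 + 304\right)}} = \frac{97 + 784 \left(-3\right)}{\sqrt{-209232 + 23560}} = \frac{97 - 2352}{\sqrt{-185672}} = - \frac{2255}{2 i \sqrt{46418}} = - 2255 \left(- \frac{i \sqrt{46418}}{92836}\right) = \frac{2255 i \sqrt{46418}}{92836}$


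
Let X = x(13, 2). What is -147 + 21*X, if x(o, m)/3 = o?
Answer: 672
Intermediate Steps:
x(o, m) = 3*o
X = 39 (X = 3*13 = 39)
-147 + 21*X = -147 + 21*39 = -147 + 819 = 672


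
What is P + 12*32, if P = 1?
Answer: 385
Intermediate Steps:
P + 12*32 = 1 + 12*32 = 1 + 384 = 385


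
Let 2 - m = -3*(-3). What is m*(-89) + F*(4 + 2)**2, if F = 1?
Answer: 659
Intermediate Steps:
m = -7 (m = 2 - (-3)*(-3) = 2 - 1*9 = 2 - 9 = -7)
m*(-89) + F*(4 + 2)**2 = -7*(-89) + 1*(4 + 2)**2 = 623 + 1*6**2 = 623 + 1*36 = 623 + 36 = 659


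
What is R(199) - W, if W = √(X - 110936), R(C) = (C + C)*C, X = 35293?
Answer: 79202 - I*√75643 ≈ 79202.0 - 275.03*I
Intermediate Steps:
R(C) = 2*C² (R(C) = (2*C)*C = 2*C²)
W = I*√75643 (W = √(35293 - 110936) = √(-75643) = I*√75643 ≈ 275.03*I)
R(199) - W = 2*199² - I*√75643 = 2*39601 - I*√75643 = 79202 - I*√75643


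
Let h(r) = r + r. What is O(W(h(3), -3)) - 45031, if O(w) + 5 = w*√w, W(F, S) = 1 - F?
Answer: -45036 - 5*I*√5 ≈ -45036.0 - 11.18*I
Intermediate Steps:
h(r) = 2*r
O(w) = -5 + w^(3/2) (O(w) = -5 + w*√w = -5 + w^(3/2))
O(W(h(3), -3)) - 45031 = (-5 + (1 - 2*3)^(3/2)) - 45031 = (-5 + (1 - 1*6)^(3/2)) - 45031 = (-5 + (1 - 6)^(3/2)) - 45031 = (-5 + (-5)^(3/2)) - 45031 = (-5 - 5*I*√5) - 45031 = -45036 - 5*I*√5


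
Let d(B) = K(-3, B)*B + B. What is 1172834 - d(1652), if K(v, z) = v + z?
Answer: -1552966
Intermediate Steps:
d(B) = B + B*(-3 + B) (d(B) = (-3 + B)*B + B = B*(-3 + B) + B = B + B*(-3 + B))
1172834 - d(1652) = 1172834 - 1652*(-2 + 1652) = 1172834 - 1652*1650 = 1172834 - 1*2725800 = 1172834 - 2725800 = -1552966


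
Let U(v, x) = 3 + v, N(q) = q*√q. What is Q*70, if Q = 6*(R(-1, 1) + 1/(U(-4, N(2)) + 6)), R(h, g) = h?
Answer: -336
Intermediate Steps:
N(q) = q^(3/2)
Q = -24/5 (Q = 6*(-1 + 1/((3 - 4) + 6)) = 6*(-1 + 1/(-1 + 6)) = 6*(-1 + 1/5) = 6*(-1 + ⅕) = 6*(-⅘) = -24/5 ≈ -4.8000)
Q*70 = -24/5*70 = -336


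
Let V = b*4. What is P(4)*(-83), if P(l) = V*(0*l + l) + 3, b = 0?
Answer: -249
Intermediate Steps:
V = 0 (V = 0*4 = 0)
P(l) = 3 (P(l) = 0*(0*l + l) + 3 = 0*(0 + l) + 3 = 0*l + 3 = 0 + 3 = 3)
P(4)*(-83) = 3*(-83) = -249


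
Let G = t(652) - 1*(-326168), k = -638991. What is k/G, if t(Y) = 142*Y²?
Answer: -212997/20230312 ≈ -0.010529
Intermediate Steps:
G = 60690936 (G = 142*652² - 1*(-326168) = 142*425104 + 326168 = 60364768 + 326168 = 60690936)
k/G = -638991/60690936 = -638991*1/60690936 = -212997/20230312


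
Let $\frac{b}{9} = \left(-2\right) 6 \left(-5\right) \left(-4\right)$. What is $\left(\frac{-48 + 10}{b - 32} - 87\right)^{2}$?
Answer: $\frac{9088380889}{1201216} \approx 7566.0$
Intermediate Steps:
$b = -2160$ ($b = 9 \left(-2\right) 6 \left(-5\right) \left(-4\right) = 9 \left(-12\right) \left(-5\right) \left(-4\right) = 9 \cdot 60 \left(-4\right) = 9 \left(-240\right) = -2160$)
$\left(\frac{-48 + 10}{b - 32} - 87\right)^{2} = \left(\frac{-48 + 10}{-2160 - 32} - 87\right)^{2} = \left(- \frac{38}{-2192} - 87\right)^{2} = \left(\left(-38\right) \left(- \frac{1}{2192}\right) - 87\right)^{2} = \left(\frac{19}{1096} - 87\right)^{2} = \left(- \frac{95333}{1096}\right)^{2} = \frac{9088380889}{1201216}$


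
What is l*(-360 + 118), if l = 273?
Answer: -66066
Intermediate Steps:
l*(-360 + 118) = 273*(-360 + 118) = 273*(-242) = -66066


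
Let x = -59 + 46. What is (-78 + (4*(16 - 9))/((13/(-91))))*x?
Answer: 3562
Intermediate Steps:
x = -13
(-78 + (4*(16 - 9))/((13/(-91))))*x = (-78 + (4*(16 - 9))/((13/(-91))))*(-13) = (-78 + (4*7)/((13*(-1/91))))*(-13) = (-78 + 28/(-1/7))*(-13) = (-78 + 28*(-7))*(-13) = (-78 - 196)*(-13) = -274*(-13) = 3562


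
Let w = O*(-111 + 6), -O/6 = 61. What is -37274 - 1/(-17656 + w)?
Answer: -774330077/20774 ≈ -37274.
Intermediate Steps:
O = -366 (O = -6*61 = -366)
w = 38430 (w = -366*(-111 + 6) = -366*(-105) = 38430)
-37274 - 1/(-17656 + w) = -37274 - 1/(-17656 + 38430) = -37274 - 1/20774 = -774330077/20774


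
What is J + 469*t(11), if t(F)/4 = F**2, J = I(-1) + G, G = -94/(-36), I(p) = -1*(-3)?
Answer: 4086029/18 ≈ 2.2700e+5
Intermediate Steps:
I(p) = 3
G = 47/18 (G = -94*(-1/36) = 47/18 ≈ 2.6111)
J = 101/18 (J = 3 + 47/18 = 101/18 ≈ 5.6111)
t(F) = 4*F**2
J + 469*t(11) = 101/18 + 469*(4*11**2) = 101/18 + 469*(4*121) = 101/18 + 469*484 = 101/18 + 226996 = 4086029/18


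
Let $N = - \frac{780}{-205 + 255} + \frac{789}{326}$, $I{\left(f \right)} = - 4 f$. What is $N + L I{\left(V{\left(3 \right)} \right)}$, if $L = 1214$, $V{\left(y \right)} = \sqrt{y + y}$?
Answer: $- \frac{21483}{1630} - 4856 \sqrt{6} \approx -11908.0$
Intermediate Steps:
$V{\left(y \right)} = \sqrt{2} \sqrt{y}$ ($V{\left(y \right)} = \sqrt{2 y} = \sqrt{2} \sqrt{y}$)
$N = - \frac{21483}{1630}$ ($N = - \frac{780}{50} + 789 \cdot \frac{1}{326} = \left(-780\right) \frac{1}{50} + \frac{789}{326} = - \frac{78}{5} + \frac{789}{326} = - \frac{21483}{1630} \approx -13.18$)
$N + L I{\left(V{\left(3 \right)} \right)} = - \frac{21483}{1630} + 1214 \left(- 4 \sqrt{2} \sqrt{3}\right) = - \frac{21483}{1630} + 1214 \left(- 4 \sqrt{6}\right) = - \frac{21483}{1630} - 4856 \sqrt{6}$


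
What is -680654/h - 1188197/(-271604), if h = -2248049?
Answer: 2855993426669/610579100596 ≈ 4.6775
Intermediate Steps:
-680654/h - 1188197/(-271604) = -680654/(-2248049) - 1188197/(-271604) = -680654*(-1/2248049) - 1188197*(-1/271604) = 680654/2248049 + 1188197/271604 = 2855993426669/610579100596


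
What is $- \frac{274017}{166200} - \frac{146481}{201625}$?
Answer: $- \frac{1061250931}{446801000} \approx -2.3752$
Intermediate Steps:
$- \frac{274017}{166200} - \frac{146481}{201625} = \left(-274017\right) \frac{1}{166200} - \frac{146481}{201625} = - \frac{91339}{55400} - \frac{146481}{201625} = - \frac{1061250931}{446801000}$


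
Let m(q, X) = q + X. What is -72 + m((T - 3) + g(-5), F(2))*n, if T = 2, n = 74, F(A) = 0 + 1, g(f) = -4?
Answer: -368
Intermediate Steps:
F(A) = 1
m(q, X) = X + q
-72 + m((T - 3) + g(-5), F(2))*n = -72 + (1 + ((2 - 3) - 4))*74 = -72 + (1 + (-1 - 4))*74 = -72 + (1 - 5)*74 = -72 - 4*74 = -72 - 296 = -368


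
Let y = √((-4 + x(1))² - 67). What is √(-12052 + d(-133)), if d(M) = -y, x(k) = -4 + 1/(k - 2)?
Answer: √(-12052 - √14) ≈ 109.8*I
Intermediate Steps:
x(k) = -4 + 1/(-2 + k)
y = √14 (y = √((-4 + (9 - 4*1)/(-2 + 1))² - 67) = √((-4 + (9 - 4)/(-1))² - 67) = √((-4 - 1*5)² - 67) = √((-4 - 5)² - 67) = √((-9)² - 67) = √(81 - 67) = √14 ≈ 3.7417)
d(M) = -√14
√(-12052 + d(-133)) = √(-12052 - √14)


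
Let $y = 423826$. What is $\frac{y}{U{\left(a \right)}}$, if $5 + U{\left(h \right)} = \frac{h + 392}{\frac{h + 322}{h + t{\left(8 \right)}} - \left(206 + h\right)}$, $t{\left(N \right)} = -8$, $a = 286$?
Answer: $- \frac{14427884692}{217331} \approx -66387.0$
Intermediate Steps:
$U{\left(h \right)} = -5 + \frac{392 + h}{-206 - h + \frac{322 + h}{-8 + h}}$ ($U{\left(h \right)} = -5 + \frac{h + 392}{\frac{h + 322}{h - 8} - \left(206 + h\right)} = -5 + \frac{392 + h}{\frac{322 + h}{-8 + h} - \left(206 + h\right)} = -5 + \frac{392 + h}{-206 - h + \frac{322 + h}{-8 + h}}$)
$\frac{y}{U{\left(a \right)}} = \frac{423826}{\frac{1}{-1970 + 286^{2} + 197 \cdot 286} \left(12986 - 391534 - 6 \cdot 286^{2}\right)} = \frac{423826}{\frac{1}{-1970 + 81796 + 56342} \left(12986 - 391534 - 490776\right)} = \frac{423826}{\frac{1}{136168} \left(12986 - 391534 - 490776\right)} = \frac{423826}{\frac{1}{136168} \left(-869324\right)} = \frac{423826}{- \frac{217331}{34042}} = 423826 \left(- \frac{34042}{217331}\right) = - \frac{14427884692}{217331}$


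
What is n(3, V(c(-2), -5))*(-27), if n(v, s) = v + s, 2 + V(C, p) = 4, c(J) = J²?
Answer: -135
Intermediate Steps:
V(C, p) = 2 (V(C, p) = -2 + 4 = 2)
n(v, s) = s + v
n(3, V(c(-2), -5))*(-27) = (2 + 3)*(-27) = 5*(-27) = -135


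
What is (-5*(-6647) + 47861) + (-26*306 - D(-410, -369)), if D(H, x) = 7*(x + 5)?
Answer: 75688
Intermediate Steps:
D(H, x) = 35 + 7*x (D(H, x) = 7*(5 + x) = 35 + 7*x)
(-5*(-6647) + 47861) + (-26*306 - D(-410, -369)) = (-5*(-6647) + 47861) + (-26*306 - (35 + 7*(-369))) = (33235 + 47861) + (-7956 - (35 - 2583)) = 81096 + (-7956 - 1*(-2548)) = 81096 + (-7956 + 2548) = 81096 - 5408 = 75688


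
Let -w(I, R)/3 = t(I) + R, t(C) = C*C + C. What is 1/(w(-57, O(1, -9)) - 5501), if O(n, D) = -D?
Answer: -1/15104 ≈ -6.6208e-5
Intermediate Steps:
t(C) = C + C² (t(C) = C² + C = C + C²)
w(I, R) = -3*R - 3*I*(1 + I) (w(I, R) = -3*(I*(1 + I) + R) = -3*(R + I*(1 + I)) = -3*R - 3*I*(1 + I))
1/(w(-57, O(1, -9)) - 5501) = 1/((-(-3)*(-9) - 3*(-57)*(1 - 57)) - 5501) = 1/((-3*9 - 3*(-57)*(-56)) - 5501) = 1/((-27 - 9576) - 5501) = 1/(-9603 - 5501) = 1/(-15104) = -1/15104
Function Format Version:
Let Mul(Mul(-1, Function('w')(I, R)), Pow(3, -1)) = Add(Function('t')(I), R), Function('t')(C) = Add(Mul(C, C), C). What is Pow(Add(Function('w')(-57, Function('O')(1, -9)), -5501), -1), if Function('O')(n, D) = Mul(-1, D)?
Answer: Rational(-1, 15104) ≈ -6.6208e-5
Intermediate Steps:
Function('t')(C) = Add(C, Pow(C, 2)) (Function('t')(C) = Add(Pow(C, 2), C) = Add(C, Pow(C, 2)))
Function('w')(I, R) = Add(Mul(-3, R), Mul(-3, I, Add(1, I))) (Function('w')(I, R) = Mul(-3, Add(Mul(I, Add(1, I)), R)) = Mul(-3, Add(R, Mul(I, Add(1, I)))) = Add(Mul(-3, R), Mul(-3, I, Add(1, I))))
Pow(Add(Function('w')(-57, Function('O')(1, -9)), -5501), -1) = Pow(Add(Add(Mul(-3, Mul(-1, -9)), Mul(-3, -57, Add(1, -57))), -5501), -1) = Pow(Add(Add(Mul(-3, 9), Mul(-3, -57, -56)), -5501), -1) = Pow(Add(Add(-27, -9576), -5501), -1) = Pow(Add(-9603, -5501), -1) = Pow(-15104, -1) = Rational(-1, 15104)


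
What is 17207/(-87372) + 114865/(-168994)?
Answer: -6471932269/7382671884 ≈ -0.87664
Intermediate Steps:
17207/(-87372) + 114865/(-168994) = 17207*(-1/87372) + 114865*(-1/168994) = -17207/87372 - 114865/168994 = -6471932269/7382671884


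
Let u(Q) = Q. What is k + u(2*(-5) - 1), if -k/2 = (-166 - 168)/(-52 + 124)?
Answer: -31/18 ≈ -1.7222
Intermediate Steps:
k = 167/18 (k = -2*(-166 - 168)/(-52 + 124) = -(-668)/72 = -2*(-167/36) = 167/18 ≈ 9.2778)
k + u(2*(-5) - 1) = 167/18 + (2*(-5) - 1) = 167/18 + (-10 - 1) = 167/18 - 11 = -31/18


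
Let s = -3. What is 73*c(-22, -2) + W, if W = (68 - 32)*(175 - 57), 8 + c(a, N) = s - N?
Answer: 3591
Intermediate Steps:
c(a, N) = -11 - N (c(a, N) = -8 + (-3 - N) = -11 - N)
W = 4248 (W = 36*118 = 4248)
73*c(-22, -2) + W = 73*(-11 - 1*(-2)) + 4248 = 73*(-11 + 2) + 4248 = 73*(-9) + 4248 = -657 + 4248 = 3591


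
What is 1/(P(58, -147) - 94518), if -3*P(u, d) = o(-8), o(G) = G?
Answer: -3/283546 ≈ -1.0580e-5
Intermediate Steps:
P(u, d) = 8/3 (P(u, d) = -⅓*(-8) = 8/3)
1/(P(58, -147) - 94518) = 1/(8/3 - 94518) = 1/(-283546/3) = -3/283546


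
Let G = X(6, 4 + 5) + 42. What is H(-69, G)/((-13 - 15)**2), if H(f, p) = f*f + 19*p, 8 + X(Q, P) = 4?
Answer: 5483/784 ≈ 6.9936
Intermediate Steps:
X(Q, P) = -4 (X(Q, P) = -8 + 4 = -4)
G = 38 (G = -4 + 42 = 38)
H(f, p) = f**2 + 19*p
H(-69, G)/((-13 - 15)**2) = ((-69)**2 + 19*38)/((-13 - 15)**2) = (4761 + 722)/((-28)**2) = 5483/784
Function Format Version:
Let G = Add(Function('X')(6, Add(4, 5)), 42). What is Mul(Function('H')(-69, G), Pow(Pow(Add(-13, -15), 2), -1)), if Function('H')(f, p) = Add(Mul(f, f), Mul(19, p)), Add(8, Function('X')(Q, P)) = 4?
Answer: Rational(5483, 784) ≈ 6.9936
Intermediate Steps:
Function('X')(Q, P) = -4 (Function('X')(Q, P) = Add(-8, 4) = -4)
G = 38 (G = Add(-4, 42) = 38)
Function('H')(f, p) = Add(Pow(f, 2), Mul(19, p))
Mul(Function('H')(-69, G), Pow(Pow(Add(-13, -15), 2), -1)) = Mul(Add(Pow(-69, 2), Mul(19, 38)), Pow(Pow(Add(-13, -15), 2), -1)) = Mul(Add(4761, 722), Pow(Pow(-28, 2), -1)) = Mul(5483, Pow(784, -1)) = Mul(5483, Rational(1, 784)) = Rational(5483, 784)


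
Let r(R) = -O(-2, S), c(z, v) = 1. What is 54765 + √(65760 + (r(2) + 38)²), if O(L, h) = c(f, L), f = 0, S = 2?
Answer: 54765 + √67129 ≈ 55024.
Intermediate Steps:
O(L, h) = 1
r(R) = -1 (r(R) = -1*1 = -1)
54765 + √(65760 + (r(2) + 38)²) = 54765 + √(65760 + (-1 + 38)²) = 54765 + √(65760 + 37²) = 54765 + √(65760 + 1369) = 54765 + √67129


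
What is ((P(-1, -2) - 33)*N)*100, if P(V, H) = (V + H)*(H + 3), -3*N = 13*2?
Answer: 31200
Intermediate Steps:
N = -26/3 (N = -13*2/3 = -⅓*26 = -26/3 ≈ -8.6667)
P(V, H) = (3 + H)*(H + V) (P(V, H) = (H + V)*(3 + H) = (3 + H)*(H + V))
((P(-1, -2) - 33)*N)*100 = ((((-2)² + 3*(-2) + 3*(-1) - 2*(-1)) - 33)*(-26/3))*100 = (((4 - 6 - 3 + 2) - 33)*(-26/3))*100 = ((-3 - 33)*(-26/3))*100 = -36*(-26/3)*100 = 312*100 = 31200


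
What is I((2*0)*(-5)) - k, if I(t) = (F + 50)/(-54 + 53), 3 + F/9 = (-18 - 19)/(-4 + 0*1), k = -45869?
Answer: 183051/4 ≈ 45763.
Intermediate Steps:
F = 225/4 (F = -27 + 9*((-18 - 19)/(-4 + 0*1)) = -27 + 9*(-37/(-4 + 0)) = -27 + 9*(-37/(-4)) = -27 + 9*(-37*(-1/4)) = -27 + 9*(37/4) = -27 + 333/4 = 225/4 ≈ 56.250)
I(t) = -425/4 (I(t) = (225/4 + 50)/(-54 + 53) = (425/4)/(-1) = (425/4)*(-1) = -425/4)
I((2*0)*(-5)) - k = -425/4 - 1*(-45869) = -425/4 + 45869 = 183051/4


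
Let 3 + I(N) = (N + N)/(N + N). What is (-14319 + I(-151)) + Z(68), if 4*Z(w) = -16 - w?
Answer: -14342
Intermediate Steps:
I(N) = -2 (I(N) = -3 + (N + N)/(N + N) = -3 + (2*N)/((2*N)) = -3 + (2*N)*(1/(2*N)) = -3 + 1 = -2)
Z(w) = -4 - w/4 (Z(w) = (-16 - w)/4 = -4 - w/4)
(-14319 + I(-151)) + Z(68) = (-14319 - 2) + (-4 - ¼*68) = -14321 + (-4 - 17) = -14321 - 21 = -14342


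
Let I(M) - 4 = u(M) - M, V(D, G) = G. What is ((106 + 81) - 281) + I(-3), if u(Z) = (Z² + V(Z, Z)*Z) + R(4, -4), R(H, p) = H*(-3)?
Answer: -81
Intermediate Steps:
R(H, p) = -3*H
u(Z) = -12 + 2*Z² (u(Z) = (Z² + Z*Z) - 3*4 = (Z² + Z²) - 12 = 2*Z² - 12 = -12 + 2*Z²)
I(M) = -8 - M + 2*M² (I(M) = 4 + ((-12 + 2*M²) - M) = 4 + (-12 - M + 2*M²) = -8 - M + 2*M²)
((106 + 81) - 281) + I(-3) = ((106 + 81) - 281) + (-8 - 1*(-3) + 2*(-3)²) = (187 - 281) + (-8 + 3 + 2*9) = -94 + (-8 + 3 + 18) = -94 + 13 = -81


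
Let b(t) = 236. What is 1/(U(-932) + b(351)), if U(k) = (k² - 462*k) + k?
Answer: 1/1298512 ≈ 7.7011e-7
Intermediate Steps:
U(k) = k² - 461*k
1/(U(-932) + b(351)) = 1/(-932*(-461 - 932) + 236) = 1/(-932*(-1393) + 236) = 1/(1298276 + 236) = 1/1298512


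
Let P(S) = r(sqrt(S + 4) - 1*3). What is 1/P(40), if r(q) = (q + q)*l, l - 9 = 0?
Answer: 1/210 + sqrt(11)/315 ≈ 0.015291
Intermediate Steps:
l = 9 (l = 9 + 0 = 9)
r(q) = 18*q (r(q) = (q + q)*9 = (2*q)*9 = 18*q)
P(S) = -54 + 18*sqrt(4 + S) (P(S) = 18*(sqrt(S + 4) - 1*3) = 18*(sqrt(4 + S) - 3) = 18*(-3 + sqrt(4 + S)) = -54 + 18*sqrt(4 + S))
1/P(40) = 1/(-54 + 18*sqrt(4 + 40)) = 1/(-54 + 18*sqrt(44)) = 1/(-54 + 18*(2*sqrt(11))) = 1/(-54 + 36*sqrt(11))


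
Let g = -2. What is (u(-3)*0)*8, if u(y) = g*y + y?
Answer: 0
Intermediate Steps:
u(y) = -y (u(y) = -2*y + y = -y)
(u(-3)*0)*8 = (-1*(-3)*0)*8 = (3*0)*8 = 0*8 = 0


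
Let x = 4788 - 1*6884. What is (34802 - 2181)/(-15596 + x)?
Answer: -32621/17692 ≈ -1.8438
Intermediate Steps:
x = -2096 (x = 4788 - 6884 = -2096)
(34802 - 2181)/(-15596 + x) = (34802 - 2181)/(-15596 - 2096) = 32621/(-17692) = 32621*(-1/17692) = -32621/17692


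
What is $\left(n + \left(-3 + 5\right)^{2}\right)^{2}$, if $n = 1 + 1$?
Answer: $36$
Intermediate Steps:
$n = 2$
$\left(n + \left(-3 + 5\right)^{2}\right)^{2} = \left(2 + \left(-3 + 5\right)^{2}\right)^{2} = \left(2 + 2^{2}\right)^{2} = \left(2 + 4\right)^{2} = 6^{2} = 36$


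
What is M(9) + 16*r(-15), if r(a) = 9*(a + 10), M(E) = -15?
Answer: -735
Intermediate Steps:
r(a) = 90 + 9*a (r(a) = 9*(10 + a) = 90 + 9*a)
M(9) + 16*r(-15) = -15 + 16*(90 + 9*(-15)) = -15 + 16*(90 - 135) = -15 + 16*(-45) = -15 - 720 = -735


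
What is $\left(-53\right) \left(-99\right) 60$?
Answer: $314820$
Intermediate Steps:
$\left(-53\right) \left(-99\right) 60 = 5247 \cdot 60 = 314820$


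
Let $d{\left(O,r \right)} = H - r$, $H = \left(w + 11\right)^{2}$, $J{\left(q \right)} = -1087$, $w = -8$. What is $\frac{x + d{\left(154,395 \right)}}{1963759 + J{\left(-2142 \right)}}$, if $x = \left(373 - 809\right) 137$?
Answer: $- \frac{30059}{981336} \approx -0.030631$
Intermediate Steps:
$H = 9$ ($H = \left(-8 + 11\right)^{2} = 3^{2} = 9$)
$x = -59732$ ($x = \left(-436\right) 137 = -59732$)
$d{\left(O,r \right)} = 9 - r$
$\frac{x + d{\left(154,395 \right)}}{1963759 + J{\left(-2142 \right)}} = \frac{-59732 + \left(9 - 395\right)}{1963759 - 1087} = \frac{-59732 + \left(9 - 395\right)}{1962672} = \left(-59732 - 386\right) \frac{1}{1962672} = \left(-60118\right) \frac{1}{1962672} = - \frac{30059}{981336}$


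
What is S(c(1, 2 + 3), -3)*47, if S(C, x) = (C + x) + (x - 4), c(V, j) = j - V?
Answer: -282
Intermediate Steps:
S(C, x) = -4 + C + 2*x (S(C, x) = (C + x) + (-4 + x) = -4 + C + 2*x)
S(c(1, 2 + 3), -3)*47 = (-4 + ((2 + 3) - 1*1) + 2*(-3))*47 = (-4 + (5 - 1) - 6)*47 = (-4 + 4 - 6)*47 = -6*47 = -282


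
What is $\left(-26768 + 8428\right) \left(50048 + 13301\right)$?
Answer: $-1161820660$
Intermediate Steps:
$\left(-26768 + 8428\right) \left(50048 + 13301\right) = \left(-18340\right) 63349 = -1161820660$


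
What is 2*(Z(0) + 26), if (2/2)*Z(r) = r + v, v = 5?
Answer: 62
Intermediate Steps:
Z(r) = 5 + r (Z(r) = r + 5 = 5 + r)
2*(Z(0) + 26) = 2*((5 + 0) + 26) = 2*(5 + 26) = 2*31 = 62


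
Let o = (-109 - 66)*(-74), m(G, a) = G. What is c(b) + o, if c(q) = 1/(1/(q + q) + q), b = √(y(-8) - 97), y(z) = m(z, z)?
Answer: 12950 - 2*I*√105/209 ≈ 12950.0 - 0.098057*I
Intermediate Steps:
y(z) = z
b = I*√105 (b = √(-8 - 97) = √(-105) = I*√105 ≈ 10.247*I)
c(q) = 1/(q + 1/(2*q)) (c(q) = 1/(1/(2*q) + q) = 1/(q + 1/(2*q)))
o = 12950 (o = -175*(-74) = 12950)
c(b) + o = 2*(I*√105)/(1 + 2*(I*√105)²) + 12950 = 2*(I*√105)/(1 + 2*(-105)) + 12950 = 2*(I*√105)/(1 - 210) + 12950 = 2*(I*√105)/(-209) + 12950 = 2*(I*√105)*(-1/209) + 12950 = -2*I*√105/209 + 12950 = 12950 - 2*I*√105/209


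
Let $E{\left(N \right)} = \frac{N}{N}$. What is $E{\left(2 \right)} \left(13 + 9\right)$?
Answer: $22$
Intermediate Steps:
$E{\left(N \right)} = 1$
$E{\left(2 \right)} \left(13 + 9\right) = 1 \left(13 + 9\right) = 1 \cdot 22 = 22$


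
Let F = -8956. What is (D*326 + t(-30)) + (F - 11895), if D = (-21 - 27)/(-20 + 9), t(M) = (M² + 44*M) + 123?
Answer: -216980/11 ≈ -19725.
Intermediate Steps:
t(M) = 123 + M² + 44*M
D = 48/11 (D = -48/(-11) = -48*(-1/11) = 48/11 ≈ 4.3636)
(D*326 + t(-30)) + (F - 11895) = ((48/11)*326 + (123 + (-30)² + 44*(-30))) + (-8956 - 11895) = (15648/11 + (123 + 900 - 1320)) - 20851 = (15648/11 - 297) - 20851 = 12381/11 - 20851 = -216980/11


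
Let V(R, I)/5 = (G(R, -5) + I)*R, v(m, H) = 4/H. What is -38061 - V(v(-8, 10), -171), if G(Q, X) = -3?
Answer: -37713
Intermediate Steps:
V(R, I) = 5*R*(-3 + I) (V(R, I) = 5*((-3 + I)*R) = 5*(R*(-3 + I)) = 5*R*(-3 + I))
-38061 - V(v(-8, 10), -171) = -38061 - 5*4/10*(-3 - 171) = -38061 - 5*4*(⅒)*(-174) = -38061 - 5*2*(-174)/5 = -38061 - 1*(-348) = -38061 + 348 = -37713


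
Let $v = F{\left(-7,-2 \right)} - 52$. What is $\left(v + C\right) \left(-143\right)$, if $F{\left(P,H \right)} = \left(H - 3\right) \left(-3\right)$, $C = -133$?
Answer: $24310$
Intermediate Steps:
$F{\left(P,H \right)} = 9 - 3 H$ ($F{\left(P,H \right)} = \left(-3 + H\right) \left(-3\right) = 9 - 3 H$)
$v = -37$ ($v = \left(9 - -6\right) - 52 = \left(9 + 6\right) - 52 = 15 - 52 = -37$)
$\left(v + C\right) \left(-143\right) = \left(-37 - 133\right) \left(-143\right) = \left(-170\right) \left(-143\right) = 24310$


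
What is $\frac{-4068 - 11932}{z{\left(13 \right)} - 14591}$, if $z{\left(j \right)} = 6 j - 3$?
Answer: $\frac{4000}{3629} \approx 1.1022$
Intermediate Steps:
$z{\left(j \right)} = -3 + 6 j$
$\frac{-4068 - 11932}{z{\left(13 \right)} - 14591} = \frac{-4068 - 11932}{\left(-3 + 6 \cdot 13\right) - 14591} = - \frac{16000}{\left(-3 + 78\right) - 14591} = - \frac{16000}{75 - 14591} = - \frac{16000}{-14516} = \left(-16000\right) \left(- \frac{1}{14516}\right) = \frac{4000}{3629}$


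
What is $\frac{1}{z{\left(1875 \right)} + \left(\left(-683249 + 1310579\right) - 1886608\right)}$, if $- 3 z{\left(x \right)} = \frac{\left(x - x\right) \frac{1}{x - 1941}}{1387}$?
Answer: $- \frac{1}{1259278} \approx -7.9411 \cdot 10^{-7}$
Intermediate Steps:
$z{\left(x \right)} = 0$ ($z{\left(x \right)} = - \frac{\frac{x - x}{x - 1941} \cdot \frac{1}{1387}}{3} = - \frac{\frac{0}{-1941 + x} \frac{1}{1387}}{3} = - \frac{0 \cdot \frac{1}{1387}}{3} = \left(- \frac{1}{3}\right) 0 = 0$)
$\frac{1}{z{\left(1875 \right)} + \left(\left(-683249 + 1310579\right) - 1886608\right)} = \frac{1}{0 + \left(\left(-683249 + 1310579\right) - 1886608\right)} = \frac{1}{0 + \left(627330 - 1886608\right)} = \frac{1}{0 - 1259278} = \frac{1}{-1259278} = - \frac{1}{1259278}$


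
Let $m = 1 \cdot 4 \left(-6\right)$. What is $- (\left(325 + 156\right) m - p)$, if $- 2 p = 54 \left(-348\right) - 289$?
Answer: $\frac{42169}{2} \approx 21085.0$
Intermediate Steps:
$m = -24$ ($m = 4 \left(-6\right) = -24$)
$p = \frac{19081}{2}$ ($p = - \frac{54 \left(-348\right) - 289}{2} = - \frac{-18792 - 289}{2} = \left(- \frac{1}{2}\right) \left(-19081\right) = \frac{19081}{2} \approx 9540.5$)
$- (\left(325 + 156\right) m - p) = - (\left(325 + 156\right) \left(-24\right) - \frac{19081}{2}) = - (481 \left(-24\right) - \frac{19081}{2}) = - (-11544 - \frac{19081}{2}) = \left(-1\right) \left(- \frac{42169}{2}\right) = \frac{42169}{2}$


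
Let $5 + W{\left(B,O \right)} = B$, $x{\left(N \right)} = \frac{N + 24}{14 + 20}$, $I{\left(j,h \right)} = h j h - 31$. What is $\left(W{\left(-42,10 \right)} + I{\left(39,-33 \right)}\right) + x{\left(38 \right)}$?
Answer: $\frac{720712}{17} \approx 42395.0$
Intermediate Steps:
$I{\left(j,h \right)} = -31 + j h^{2}$ ($I{\left(j,h \right)} = j h^{2} - 31 = -31 + j h^{2}$)
$x{\left(N \right)} = \frac{12}{17} + \frac{N}{34}$ ($x{\left(N \right)} = \frac{24 + N}{34} = \left(24 + N\right) \frac{1}{34} = \frac{12}{17} + \frac{N}{34}$)
$W{\left(B,O \right)} = -5 + B$
$\left(W{\left(-42,10 \right)} + I{\left(39,-33 \right)}\right) + x{\left(38 \right)} = \left(\left(-5 - 42\right) - \left(31 - 39 \left(-33\right)^{2}\right)\right) + \left(\frac{12}{17} + \frac{1}{34} \cdot 38\right) = \left(-47 + \left(-31 + 39 \cdot 1089\right)\right) + \left(\frac{12}{17} + \frac{19}{17}\right) = \left(-47 + \left(-31 + 42471\right)\right) + \frac{31}{17} = \left(-47 + 42440\right) + \frac{31}{17} = 42393 + \frac{31}{17} = \frac{720712}{17}$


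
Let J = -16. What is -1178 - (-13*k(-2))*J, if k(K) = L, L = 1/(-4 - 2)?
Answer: -3430/3 ≈ -1143.3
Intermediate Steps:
L = -⅙ (L = 1/(-6) = -⅙ ≈ -0.16667)
k(K) = -⅙
-1178 - (-13*k(-2))*J = -1178 - (-13*(-⅙))*(-16) = -1178 - 13*(-16)/6 = -1178 - 1*(-104/3) = -1178 + 104/3 = -3430/3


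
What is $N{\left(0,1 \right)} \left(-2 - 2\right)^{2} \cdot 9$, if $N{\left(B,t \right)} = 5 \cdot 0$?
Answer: $0$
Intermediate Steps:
$N{\left(B,t \right)} = 0$
$N{\left(0,1 \right)} \left(-2 - 2\right)^{2} \cdot 9 = 0 \left(-2 - 2\right)^{2} \cdot 9 = 0 \left(-4\right)^{2} \cdot 9 = 0 \cdot 16 \cdot 9 = 0 \cdot 9 = 0$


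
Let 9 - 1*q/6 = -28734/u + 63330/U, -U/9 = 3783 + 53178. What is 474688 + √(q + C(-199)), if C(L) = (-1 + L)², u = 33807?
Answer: 474688 + √1833971904845130422414/213964503 ≈ 4.7489e+5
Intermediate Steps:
U = -512649 (U = -9*(3783 + 53178) = -9*56961 = -512649)
q = 38411461414/641893509 (q = 54 - 6*(-28734/33807 + 63330/(-512649)) = 54 - 6*(-28734*1/33807 + 63330*(-1/512649)) = 54 - 6*(-9578/11269 - 21110/170883) = 54 - 6*(-1874605964/1925680527) = 54 + 3749211928/641893509 = 38411461414/641893509 ≈ 59.841)
474688 + √(q + C(-199)) = 474688 + √(38411461414/641893509 + (-1 - 199)²) = 474688 + √(38411461414/641893509 + (-200)²) = 474688 + √(38411461414/641893509 + 40000) = 474688 + √(25714151821414/641893509) = 474688 + √1833971904845130422414/213964503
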